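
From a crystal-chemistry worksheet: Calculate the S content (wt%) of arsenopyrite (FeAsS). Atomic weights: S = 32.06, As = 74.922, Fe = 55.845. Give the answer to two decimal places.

Formula mass = 1*55.845 + 1*74.922 + 1*32.06 = 162.827 g/mol, of which 32.060 g is S.
So S makes up 32.060/162.827 = 0.1969 of the mass, i.e. 19.69%.

19.69 wt%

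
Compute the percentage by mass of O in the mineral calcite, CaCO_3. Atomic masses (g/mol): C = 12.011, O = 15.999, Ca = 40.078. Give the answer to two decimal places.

47.96 wt%

M(CaCO_3) = 100.086 g/mol.
O contributes 3 × 15.999 = 47.997 g per mole.
47.997/100.086 = 0.4796 → 47.96%.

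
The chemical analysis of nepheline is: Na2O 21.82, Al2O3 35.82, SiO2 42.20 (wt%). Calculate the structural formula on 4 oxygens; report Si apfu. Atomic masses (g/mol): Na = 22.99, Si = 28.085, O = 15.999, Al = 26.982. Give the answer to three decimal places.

21.82 wt% Na2O ÷ 61.979 g/mol = 0.35205 mol, giving 0.70410 Na and 0.35205 O.
35.82 wt% Al2O3 ÷ 101.961 g/mol = 0.35131 mol, giving 0.70262 Al and 1.05393 O.
42.20 wt% SiO2 ÷ 60.083 g/mol = 0.70236 mol, giving 0.70236 Si and 1.40472 O.
Oxygen sums to 2.81070; scaling by 4/2.81070 = 1.42313 puts the formula on 4 O.
Si: 0.70236 × 1.42313 = 1.000 atoms per formula unit.

1.000 Si apfu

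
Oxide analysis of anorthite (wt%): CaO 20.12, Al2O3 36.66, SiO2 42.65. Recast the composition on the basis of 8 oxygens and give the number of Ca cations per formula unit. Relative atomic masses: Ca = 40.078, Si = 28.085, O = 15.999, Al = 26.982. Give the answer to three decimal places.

1.005 Ca apfu

CaO (M=56.077): mol = 0.35879; Ca = 0.35879, O = 0.35879.
Al2O3 (M=101.961): mol = 0.35955; Al = 0.71910, O = 1.07865.
SiO2 (M=60.083): mol = 0.70985; Si = 0.70985, O = 1.41970.
ΣO = 2.85714; factor = 8/ΣO = 2.80000.
Ca apfu = 0.35879 × 2.80000 = 1.005.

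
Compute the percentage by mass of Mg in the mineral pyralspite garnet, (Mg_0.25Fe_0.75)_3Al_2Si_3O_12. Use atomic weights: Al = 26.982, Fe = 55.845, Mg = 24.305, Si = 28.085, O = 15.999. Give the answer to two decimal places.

3.85 mass %

M((Mg_0.25Fe_0.75)_3Al_2Si_3O_12) = 474.087 g/mol.
Mg contributes 0.75 × 24.305 = 18.229 g per mole.
18.229/474.087 = 0.0385 → 3.85%.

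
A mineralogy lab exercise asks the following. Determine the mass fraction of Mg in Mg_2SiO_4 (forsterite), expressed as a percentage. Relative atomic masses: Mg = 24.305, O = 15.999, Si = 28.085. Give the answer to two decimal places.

34.55 mass %

M(Mg_2SiO_4) = 140.691 g/mol.
Mg contributes 2 × 24.305 = 48.610 g per mole.
48.610/140.691 = 0.3455 → 34.55%.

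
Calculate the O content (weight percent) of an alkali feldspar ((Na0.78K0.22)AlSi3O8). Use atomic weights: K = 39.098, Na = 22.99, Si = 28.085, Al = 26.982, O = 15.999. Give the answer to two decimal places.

48.16 weight percent

Molar mass of (Na0.78K0.22)AlSi3O8: 0.78×22.99 + 0.22×39.098 + 1×26.982 + 3×28.085 + 8×15.999 = 265.763 g/mol.
Mass of O per formula unit: 8 × 15.999 = 127.992 g.
Weight fraction O = 127.992 / 265.763 = 0.4816.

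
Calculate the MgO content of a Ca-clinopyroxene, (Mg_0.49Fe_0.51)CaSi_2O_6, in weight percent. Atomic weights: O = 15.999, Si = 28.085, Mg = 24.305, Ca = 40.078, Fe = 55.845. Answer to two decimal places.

8.49 wt%

Formula mass = 232.632 g/mol.
0.49 Mg → 0.4900 mol MgO per formula unit; M(MgO) = 40.304, so MgO mass = 19.749 g.
19.749/232.632 × 100 = 8.49 wt%.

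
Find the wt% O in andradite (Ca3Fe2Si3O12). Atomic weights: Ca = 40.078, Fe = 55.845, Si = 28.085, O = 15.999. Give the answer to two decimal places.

M(Ca3Fe2Si3O12) = 508.167 g/mol.
O contributes 12 × 15.999 = 191.988 g per mole.
191.988/508.167 = 0.3778 → 37.78%.

37.78 wt%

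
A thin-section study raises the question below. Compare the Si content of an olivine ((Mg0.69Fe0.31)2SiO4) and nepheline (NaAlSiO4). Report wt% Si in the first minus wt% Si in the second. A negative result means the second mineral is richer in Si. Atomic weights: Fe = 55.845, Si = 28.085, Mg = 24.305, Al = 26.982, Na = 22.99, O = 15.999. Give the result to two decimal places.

-2.24 percentage points

M((Mg0.69Fe0.31)2SiO4) = 160.246 g/mol, so wt% Si = 28.085/160.246 × 100 = 17.53%.
M(NaAlSiO4) = 142.053 g/mol, so wt% Si = 28.085/142.053 × 100 = 19.77%.
17.53 − 19.77 = -2.24 pp.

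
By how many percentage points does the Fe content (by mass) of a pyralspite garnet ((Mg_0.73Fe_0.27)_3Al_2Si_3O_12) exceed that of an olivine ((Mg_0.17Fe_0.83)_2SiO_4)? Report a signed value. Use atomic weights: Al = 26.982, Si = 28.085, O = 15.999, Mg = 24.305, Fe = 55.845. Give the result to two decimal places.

First mineral: 45.234 g Fe in 428.669 g formula = 10.55 wt% Fe.
Second mineral: 92.703 g Fe in 193.047 g formula = 48.02 wt% Fe.
10.55% − 48.02% gives a difference of -37.47 percentage points.

-37.47 percentage points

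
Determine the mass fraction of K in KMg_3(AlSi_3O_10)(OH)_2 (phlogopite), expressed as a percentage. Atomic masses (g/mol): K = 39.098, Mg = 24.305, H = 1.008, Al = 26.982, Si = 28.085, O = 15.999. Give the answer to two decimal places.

Molar mass of KMg_3(AlSi_3O_10)(OH)_2: 1*39.098 + 3*24.305 + 1*26.982 + 3*28.085 + 12*15.999 + 2*1.008 = 417.254 g/mol.
Mass of K per formula unit: 1 × 39.098 = 39.098 g.
Weight fraction K = 39.098 / 417.254 = 0.0937.

9.37 wt%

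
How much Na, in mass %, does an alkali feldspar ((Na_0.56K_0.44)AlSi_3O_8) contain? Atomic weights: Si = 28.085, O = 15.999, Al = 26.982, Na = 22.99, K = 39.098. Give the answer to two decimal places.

4.78 mass %

Formula mass = 0.56*22.99 + 0.44*39.098 + 1*26.982 + 3*28.085 + 8*15.999 = 269.307 g/mol, of which 12.874 g is Na.
So Na makes up 12.874/269.307 = 0.0478 of the mass, i.e. 4.78%.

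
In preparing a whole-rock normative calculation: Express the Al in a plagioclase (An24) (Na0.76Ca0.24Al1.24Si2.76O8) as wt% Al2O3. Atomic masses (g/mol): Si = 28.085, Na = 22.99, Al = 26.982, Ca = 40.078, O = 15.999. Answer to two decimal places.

Molar mass of Na0.76Ca0.24Al1.24Si2.76O8 = 0.76×22.99 + 0.24×40.078 + 1.24×26.982 + 2.76×28.085 + 8×15.999 = 266.055 g/mol.
Each formula unit contains 1.24 Al, equivalent to 1.24/2 = 0.6200 mol Al2O3.
M(Al2O3) = 2×26.982 + 3×15.999 = 101.961 g/mol.
Mass of Al2O3 per formula unit = 0.6200 × 101.961 = 63.216 g.
Al2O3 wt% = 63.216 / 266.055 × 100 = 23.76%.

23.76 wt%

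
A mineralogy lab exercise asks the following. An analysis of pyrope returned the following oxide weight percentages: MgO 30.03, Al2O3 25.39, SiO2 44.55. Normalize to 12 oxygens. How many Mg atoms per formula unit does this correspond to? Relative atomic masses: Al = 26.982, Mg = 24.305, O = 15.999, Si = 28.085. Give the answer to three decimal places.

MgO (M=40.304): mol = 0.74509; Mg = 0.74509, O = 0.74509.
Al2O3 (M=101.961): mol = 0.24902; Al = 0.49804, O = 0.74706.
SiO2 (M=60.083): mol = 0.74147; Si = 0.74147, O = 1.48294.
ΣO = 2.97509; factor = 12/ΣO = 4.03349.
Mg apfu = 0.74509 × 4.03349 = 3.005.

3.005 Mg apfu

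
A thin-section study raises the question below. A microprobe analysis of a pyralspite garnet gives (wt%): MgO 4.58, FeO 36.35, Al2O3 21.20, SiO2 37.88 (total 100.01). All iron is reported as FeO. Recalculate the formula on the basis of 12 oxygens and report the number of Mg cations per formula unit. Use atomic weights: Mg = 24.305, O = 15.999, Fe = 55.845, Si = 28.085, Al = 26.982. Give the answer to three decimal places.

0.545 Mg apfu

MgO (M=40.304): mol = 0.11364; Mg = 0.11364, O = 0.11364.
FeO (M=71.844): mol = 0.50596; Fe = 0.50596, O = 0.50596.
Al2O3 (M=101.961): mol = 0.20792; Al = 0.41584, O = 0.62376.
SiO2 (M=60.083): mol = 0.63046; Si = 0.63046, O = 1.26092.
ΣO = 2.50428; factor = 12/ΣO = 4.79180.
Mg apfu = 0.11364 × 4.79180 = 0.545.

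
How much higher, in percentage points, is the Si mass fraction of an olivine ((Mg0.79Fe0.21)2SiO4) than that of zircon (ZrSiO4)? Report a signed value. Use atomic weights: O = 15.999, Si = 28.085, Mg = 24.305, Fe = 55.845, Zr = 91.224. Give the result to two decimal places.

M((Mg0.79Fe0.21)2SiO4) = 153.938 g/mol, so wt% Si = 28.085/153.938 × 100 = 18.24%.
M(ZrSiO4) = 183.305 g/mol, so wt% Si = 28.085/183.305 × 100 = 15.32%.
18.24 − 15.32 = 2.92 pp.

2.92 percentage points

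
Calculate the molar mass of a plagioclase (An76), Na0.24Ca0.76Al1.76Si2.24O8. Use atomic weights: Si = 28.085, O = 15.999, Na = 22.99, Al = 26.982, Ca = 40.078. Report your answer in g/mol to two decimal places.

274.37 g/mol

Na: 0.24 × 22.99 = 5.5176
Ca: 0.76 × 40.078 = 30.4593
Al: 1.76 × 26.982 = 47.4883
Si: 2.24 × 28.085 = 62.9104
O: 8 × 15.999 = 127.9920
Summing the contributions gives the formula mass.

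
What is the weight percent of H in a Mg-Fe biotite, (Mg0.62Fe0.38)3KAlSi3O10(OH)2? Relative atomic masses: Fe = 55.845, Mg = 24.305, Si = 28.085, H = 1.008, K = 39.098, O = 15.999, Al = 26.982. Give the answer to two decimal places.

Formula mass = 1.86·24.305 + 1.14·55.845 + 1·39.098 + 1·26.982 + 3·28.085 + 12·15.999 + 2·1.008 = 453.210 g/mol, of which 2.016 g is H.
So H makes up 2.016/453.210 = 0.0044 of the mass, i.e. 0.44%.

0.44 wt%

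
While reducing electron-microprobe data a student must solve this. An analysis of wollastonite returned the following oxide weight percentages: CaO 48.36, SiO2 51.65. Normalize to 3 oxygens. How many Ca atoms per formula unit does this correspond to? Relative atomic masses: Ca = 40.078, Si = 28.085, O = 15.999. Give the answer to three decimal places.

1.002 Ca apfu

CaO (M=56.077): mol = 0.86239; Ca = 0.86239, O = 0.86239.
SiO2 (M=60.083): mol = 0.85964; Si = 0.85964, O = 1.71928.
ΣO = 2.58167; factor = 3/ΣO = 1.16204.
Ca apfu = 0.86239 × 1.16204 = 1.002.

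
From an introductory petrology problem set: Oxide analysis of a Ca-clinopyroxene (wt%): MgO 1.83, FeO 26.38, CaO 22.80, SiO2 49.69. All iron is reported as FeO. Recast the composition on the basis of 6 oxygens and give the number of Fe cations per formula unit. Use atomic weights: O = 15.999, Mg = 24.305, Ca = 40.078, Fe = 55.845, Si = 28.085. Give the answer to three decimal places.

MgO (M=40.304): mol = 0.04540; Mg = 0.04540, O = 0.04540.
FeO (M=71.844): mol = 0.36718; Fe = 0.36718, O = 0.36718.
CaO (M=56.077): mol = 0.40658; Ca = 0.40658, O = 0.40658.
SiO2 (M=60.083): mol = 0.82702; Si = 0.82702, O = 1.65404.
ΣO = 2.47320; factor = 6/ΣO = 2.42601.
Fe apfu = 0.36718 × 2.42601 = 0.891.

0.891 Fe apfu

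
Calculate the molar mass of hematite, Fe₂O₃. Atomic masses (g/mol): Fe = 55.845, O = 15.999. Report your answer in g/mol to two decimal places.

159.69 g/mol

The formula mass is the sum 2*55.845 + 3*15.999.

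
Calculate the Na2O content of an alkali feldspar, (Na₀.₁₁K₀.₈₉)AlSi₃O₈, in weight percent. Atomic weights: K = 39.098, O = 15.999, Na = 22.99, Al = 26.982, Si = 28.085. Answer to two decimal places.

1.23 wt%

Molar mass of (Na₀.₁₁K₀.₈₉)AlSi₃O₈ = 0.11×22.99 + 0.89×39.098 + 1×26.982 + 3×28.085 + 8×15.999 = 276.555 g/mol.
Each formula unit contains 0.11 Na, equivalent to 0.11/2 = 0.0550 mol Na2O.
M(Na2O) = 2×22.99 + 1×15.999 = 61.979 g/mol.
Mass of Na2O per formula unit = 0.0550 × 61.979 = 3.409 g.
Na2O wt% = 3.409 / 276.555 × 100 = 1.23%.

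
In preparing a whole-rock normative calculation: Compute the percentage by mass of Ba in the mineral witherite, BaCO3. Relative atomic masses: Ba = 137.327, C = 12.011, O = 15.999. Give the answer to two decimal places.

69.59 wt%

Molar mass of BaCO3: 1×137.327 + 1×12.011 + 3×15.999 = 197.335 g/mol.
Mass of Ba per formula unit: 1 × 137.327 = 137.327 g.
Weight fraction Ba = 137.327 / 197.335 = 0.6959.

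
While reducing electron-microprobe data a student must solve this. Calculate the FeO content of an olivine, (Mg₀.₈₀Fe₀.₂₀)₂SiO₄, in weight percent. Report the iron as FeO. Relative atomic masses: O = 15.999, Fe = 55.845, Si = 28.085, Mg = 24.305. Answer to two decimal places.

Formula mass = 153.307 g/mol.
0.40 Fe → 0.4000 mol FeO per formula unit; M(FeO) = 71.844, so FeO mass = 28.738 g.
28.738/153.307 × 100 = 18.75 wt%.

18.75 wt%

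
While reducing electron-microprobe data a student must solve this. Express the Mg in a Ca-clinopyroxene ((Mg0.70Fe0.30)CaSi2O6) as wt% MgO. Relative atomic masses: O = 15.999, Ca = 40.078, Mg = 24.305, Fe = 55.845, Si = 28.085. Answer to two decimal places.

Molar mass of (Mg0.70Fe0.30)CaSi2O6 = 0.70·24.305 + 0.30·55.845 + 1·40.078 + 2·28.085 + 6·15.999 = 226.009 g/mol.
Each formula unit contains 0.70 Mg, equivalent to 0.70/1 = 0.7000 mol MgO.
M(MgO) = 1×24.305 + 1×15.999 = 40.304 g/mol.
Mass of MgO per formula unit = 0.7000 × 40.304 = 28.213 g.
MgO wt% = 28.213 / 226.009 × 100 = 12.48%.

12.48 wt%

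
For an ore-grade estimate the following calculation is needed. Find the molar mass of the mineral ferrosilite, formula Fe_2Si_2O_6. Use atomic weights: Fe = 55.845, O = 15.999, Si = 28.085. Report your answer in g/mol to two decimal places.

The formula mass is the sum 2*55.845 + 2*28.085 + 6*15.999.

263.85 g/mol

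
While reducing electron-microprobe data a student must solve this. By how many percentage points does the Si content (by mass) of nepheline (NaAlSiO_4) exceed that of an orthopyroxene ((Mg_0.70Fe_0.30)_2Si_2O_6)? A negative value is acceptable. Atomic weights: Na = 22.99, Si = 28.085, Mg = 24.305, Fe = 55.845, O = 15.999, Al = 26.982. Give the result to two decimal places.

-5.80 percentage points

Si in NaAlSiO_4: molar mass 142.053 g/mol; 1×28.085 = 28.085 g → 19.77 wt%.
Si in (Mg_0.70Fe_0.30)_2Si_2O_6: molar mass 219.698 g/mol; 2×28.085 = 56.170 g → 25.57 wt%.
Difference = 19.77 − 25.57 = -5.80 percentage points.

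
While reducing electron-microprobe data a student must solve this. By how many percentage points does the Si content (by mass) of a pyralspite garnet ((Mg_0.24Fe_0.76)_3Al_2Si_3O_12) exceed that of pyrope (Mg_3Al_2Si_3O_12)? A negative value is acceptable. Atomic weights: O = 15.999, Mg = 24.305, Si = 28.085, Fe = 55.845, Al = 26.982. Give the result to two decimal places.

Si in (Mg_0.24Fe_0.76)_3Al_2Si_3O_12: molar mass 475.033 g/mol; 3×28.085 = 84.255 g → 17.74 wt%.
Si in Mg_3Al_2Si_3O_12: molar mass 403.122 g/mol; 3×28.085 = 84.255 g → 20.90 wt%.
Difference = 17.74 − 20.90 = -3.16 percentage points.

-3.16 percentage points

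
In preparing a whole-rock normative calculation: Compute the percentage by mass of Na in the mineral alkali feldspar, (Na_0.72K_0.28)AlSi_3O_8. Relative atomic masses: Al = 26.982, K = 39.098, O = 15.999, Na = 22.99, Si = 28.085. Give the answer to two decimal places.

Molar mass of (Na_0.72K_0.28)AlSi_3O_8: 0.72×22.99 + 0.28×39.098 + 1×26.982 + 3×28.085 + 8×15.999 = 266.729 g/mol.
Mass of Na per formula unit: 0.72 × 22.99 = 16.553 g.
Weight fraction Na = 16.553 / 266.729 = 0.0621.

6.21 wt%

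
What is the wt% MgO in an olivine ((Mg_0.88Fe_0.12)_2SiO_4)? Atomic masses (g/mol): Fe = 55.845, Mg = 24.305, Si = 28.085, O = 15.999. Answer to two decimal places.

47.84 wt%

Molar mass of (Mg_0.88Fe_0.12)_2SiO_4 = 1.76·24.305 + 0.24·55.845 + 1·28.085 + 4·15.999 = 148.261 g/mol.
Each formula unit contains 1.76 Mg, equivalent to 1.76/1 = 1.7600 mol MgO.
M(MgO) = 1×24.305 + 1×15.999 = 40.304 g/mol.
Mass of MgO per formula unit = 1.7600 × 40.304 = 70.935 g.
MgO wt% = 70.935 / 148.261 × 100 = 47.84%.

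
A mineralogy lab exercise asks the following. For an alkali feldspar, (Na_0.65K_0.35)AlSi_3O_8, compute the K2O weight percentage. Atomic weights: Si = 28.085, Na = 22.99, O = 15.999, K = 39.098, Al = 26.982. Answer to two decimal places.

M((Na_0.65K_0.35)AlSi_3O_8) = 267.857 g/mol; M(K2O) = 94.195 g/mol.
Moles K2O per formula unit = 0.35 K ÷ 2 = 0.1750.
K2O fraction = (0.1750 × 94.195) / 267.857 = 16.484/267.857 = 0.0615.

6.15 wt%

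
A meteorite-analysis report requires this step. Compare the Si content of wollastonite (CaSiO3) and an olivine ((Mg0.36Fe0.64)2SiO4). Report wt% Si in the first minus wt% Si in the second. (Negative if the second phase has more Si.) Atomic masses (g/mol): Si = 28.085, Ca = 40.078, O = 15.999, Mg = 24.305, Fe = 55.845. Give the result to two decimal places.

Si in CaSiO3: molar mass 116.160 g/mol; 1×28.085 = 28.085 g → 24.18 wt%.
Si in (Mg0.36Fe0.64)2SiO4: molar mass 181.062 g/mol; 1×28.085 = 28.085 g → 15.51 wt%.
Difference = 24.18 − 15.51 = 8.67 percentage points.

8.67 percentage points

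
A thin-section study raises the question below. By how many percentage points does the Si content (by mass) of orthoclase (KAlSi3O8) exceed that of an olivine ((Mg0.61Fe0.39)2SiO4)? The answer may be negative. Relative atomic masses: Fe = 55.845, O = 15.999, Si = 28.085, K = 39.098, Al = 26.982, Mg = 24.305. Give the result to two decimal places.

M(KAlSi3O8) = 278.327 g/mol, so wt% Si = 84.255/278.327 × 100 = 30.27%.
M((Mg0.61Fe0.39)2SiO4) = 165.292 g/mol, so wt% Si = 28.085/165.292 × 100 = 16.99%.
30.27 − 16.99 = 13.28 pp.

13.28 percentage points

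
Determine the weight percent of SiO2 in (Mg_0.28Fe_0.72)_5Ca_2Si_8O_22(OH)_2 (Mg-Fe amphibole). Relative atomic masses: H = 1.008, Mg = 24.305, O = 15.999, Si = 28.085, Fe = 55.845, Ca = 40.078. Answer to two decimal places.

51.91 wt%

Molar mass of (Mg_0.28Fe_0.72)_5Ca_2Si_8O_22(OH)_2 = 1.40*24.305 + 3.60*55.845 + 2*40.078 + 8*28.085 + 24*15.999 + 2*1.008 = 925.897 g/mol.
Each formula unit contains 8 Si, equivalent to 8/1 = 8.0000 mol SiO2.
M(SiO2) = 1×28.085 + 2×15.999 = 60.083 g/mol.
Mass of SiO2 per formula unit = 8.0000 × 60.083 = 480.664 g.
SiO2 wt% = 480.664 / 925.897 × 100 = 51.91%.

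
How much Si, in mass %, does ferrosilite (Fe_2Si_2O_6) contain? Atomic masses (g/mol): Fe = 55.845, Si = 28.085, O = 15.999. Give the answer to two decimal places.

21.29 mass %

Formula mass = 2×55.845 + 2×28.085 + 6×15.999 = 263.854 g/mol, of which 56.170 g is Si.
So Si makes up 56.170/263.854 = 0.2129 of the mass, i.e. 21.29%.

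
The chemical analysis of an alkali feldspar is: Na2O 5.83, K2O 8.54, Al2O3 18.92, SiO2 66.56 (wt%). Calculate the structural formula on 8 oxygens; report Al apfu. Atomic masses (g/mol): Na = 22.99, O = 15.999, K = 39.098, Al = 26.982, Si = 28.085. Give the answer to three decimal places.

1.004 Al apfu

Na2O (M=61.979): mol = 0.09406; Na = 0.18812, O = 0.09406.
K2O (M=94.195): mol = 0.09066; K = 0.18132, O = 0.09066.
Al2O3 (M=101.961): mol = 0.18556; Al = 0.37112, O = 0.55668.
SiO2 (M=60.083): mol = 1.10780; Si = 1.10780, O = 2.21560.
ΣO = 2.95700; factor = 8/ΣO = 2.70544.
Al apfu = 0.37112 × 2.70544 = 1.004.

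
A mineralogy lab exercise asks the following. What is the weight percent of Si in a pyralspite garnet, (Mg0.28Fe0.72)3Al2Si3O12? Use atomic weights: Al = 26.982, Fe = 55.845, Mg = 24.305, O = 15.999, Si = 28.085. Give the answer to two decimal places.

17.88 wt%

Formula mass = 0.84×24.305 + 2.16×55.845 + 2×26.982 + 3×28.085 + 12×15.999 = 471.248 g/mol, of which 84.255 g is Si.
So Si makes up 84.255/471.248 = 0.1788 of the mass, i.e. 17.88%.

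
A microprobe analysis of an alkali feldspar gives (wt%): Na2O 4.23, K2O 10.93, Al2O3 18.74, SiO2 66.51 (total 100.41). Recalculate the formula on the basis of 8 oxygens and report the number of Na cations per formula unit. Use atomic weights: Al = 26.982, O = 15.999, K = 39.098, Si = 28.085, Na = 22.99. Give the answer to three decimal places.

0.370 Na apfu

4.23 wt% Na2O ÷ 61.979 g/mol = 0.06825 mol, giving 0.13650 Na and 0.06825 O.
10.93 wt% K2O ÷ 94.195 g/mol = 0.11604 mol, giving 0.23208 K and 0.11604 O.
18.74 wt% Al2O3 ÷ 101.961 g/mol = 0.18380 mol, giving 0.36760 Al and 0.55140 O.
66.51 wt% SiO2 ÷ 60.083 g/mol = 1.10697 mol, giving 1.10697 Si and 2.21394 O.
Oxygen sums to 2.94963; scaling by 8/2.94963 = 2.71220 puts the formula on 8 O.
Na: 0.13650 × 2.71220 = 0.370 atoms per formula unit.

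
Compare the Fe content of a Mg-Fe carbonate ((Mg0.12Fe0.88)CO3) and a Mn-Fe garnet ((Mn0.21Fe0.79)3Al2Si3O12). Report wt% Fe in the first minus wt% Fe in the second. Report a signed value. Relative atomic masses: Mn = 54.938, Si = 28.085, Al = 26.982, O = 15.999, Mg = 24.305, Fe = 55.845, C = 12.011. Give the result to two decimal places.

17.23 percentage points

Fe in (Mg0.12Fe0.88)CO3: molar mass 112.068 g/mol; 0.88×55.845 = 49.144 g → 43.85 wt%.
Fe in (Mn0.21Fe0.79)3Al2Si3O12: molar mass 497.171 g/mol; 2.37×55.845 = 132.353 g → 26.62 wt%.
Difference = 43.85 − 26.62 = 17.23 percentage points.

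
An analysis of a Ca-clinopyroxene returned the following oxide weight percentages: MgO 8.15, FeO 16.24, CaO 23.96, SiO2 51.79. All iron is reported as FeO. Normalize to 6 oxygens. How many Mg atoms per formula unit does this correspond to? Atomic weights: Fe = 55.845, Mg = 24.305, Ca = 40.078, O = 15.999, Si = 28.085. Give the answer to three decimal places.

MgO: 8.15/40.304 = 0.20221 mol → 0.20221 mol Mg, 0.20221 mol O.
FeO: 16.24/71.844 = 0.22605 mol → 0.22605 mol Fe, 0.22605 mol O.
CaO: 23.96/56.077 = 0.42727 mol → 0.42727 mol Ca, 0.42727 mol O.
SiO2: 51.79/60.083 = 0.86197 mol → 0.86197 mol Si, 1.72394 mol O.
Total oxygen = 2.57947 mol. Normalization factor = 6/2.57947 = 2.32606.
Mg per 6 O = 0.20221 × 2.32606 = 0.470.

0.470 Mg apfu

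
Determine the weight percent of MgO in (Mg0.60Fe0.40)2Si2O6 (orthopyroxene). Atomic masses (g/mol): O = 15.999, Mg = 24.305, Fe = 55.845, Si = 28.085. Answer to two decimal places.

21.40 wt%

Formula mass = 226.006 g/mol.
1.20 Mg → 1.2000 mol MgO per formula unit; M(MgO) = 40.304, so MgO mass = 48.365 g.
48.365/226.006 × 100 = 21.40 wt%.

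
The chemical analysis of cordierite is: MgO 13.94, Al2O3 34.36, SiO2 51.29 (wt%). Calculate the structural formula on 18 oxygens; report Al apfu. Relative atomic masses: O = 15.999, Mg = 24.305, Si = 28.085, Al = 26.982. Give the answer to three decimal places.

13.94 wt% MgO ÷ 40.304 g/mol = 0.34587 mol, giving 0.34587 Mg and 0.34587 O.
34.36 wt% Al2O3 ÷ 101.961 g/mol = 0.33699 mol, giving 0.67398 Al and 1.01097 O.
51.29 wt% SiO2 ÷ 60.083 g/mol = 0.85365 mol, giving 0.85365 Si and 1.70730 O.
Oxygen sums to 3.06414; scaling by 18/3.06414 = 5.87441 puts the formula on 18 O.
Al: 0.67398 × 5.87441 = 3.959 atoms per formula unit.

3.959 Al apfu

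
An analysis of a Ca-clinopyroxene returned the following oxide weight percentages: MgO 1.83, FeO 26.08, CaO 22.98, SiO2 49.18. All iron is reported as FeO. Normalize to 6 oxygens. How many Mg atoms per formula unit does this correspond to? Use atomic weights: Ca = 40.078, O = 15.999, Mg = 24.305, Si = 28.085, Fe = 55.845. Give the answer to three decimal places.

1.83 wt% MgO ÷ 40.304 g/mol = 0.04540 mol, giving 0.04540 Mg and 0.04540 O.
26.08 wt% FeO ÷ 71.844 g/mol = 0.36301 mol, giving 0.36301 Fe and 0.36301 O.
22.98 wt% CaO ÷ 56.077 g/mol = 0.40979 mol, giving 0.40979 Ca and 0.40979 O.
49.18 wt% SiO2 ÷ 60.083 g/mol = 0.81853 mol, giving 0.81853 Si and 1.63706 O.
Oxygen sums to 2.45526; scaling by 6/2.45526 = 2.44373 puts the formula on 6 O.
Mg: 0.04540 × 2.44373 = 0.111 atoms per formula unit.

0.111 Mg apfu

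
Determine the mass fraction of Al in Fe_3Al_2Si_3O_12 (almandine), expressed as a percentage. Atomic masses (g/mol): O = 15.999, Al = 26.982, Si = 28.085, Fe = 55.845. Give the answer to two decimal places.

Molar mass of Fe_3Al_2Si_3O_12: 3*55.845 + 2*26.982 + 3*28.085 + 12*15.999 = 497.742 g/mol.
Mass of Al per formula unit: 2 × 26.982 = 53.964 g.
Weight fraction Al = 53.964 / 497.742 = 0.1084.

10.84 wt%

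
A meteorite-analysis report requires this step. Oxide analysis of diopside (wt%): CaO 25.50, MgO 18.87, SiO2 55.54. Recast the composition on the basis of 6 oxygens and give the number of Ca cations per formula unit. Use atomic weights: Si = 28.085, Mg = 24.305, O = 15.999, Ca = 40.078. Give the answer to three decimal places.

0.984 Ca apfu

CaO (M=56.077): mol = 0.45473; Ca = 0.45473, O = 0.45473.
MgO (M=40.304): mol = 0.46819; Mg = 0.46819, O = 0.46819.
SiO2 (M=60.083): mol = 0.92439; Si = 0.92439, O = 1.84878.
ΣO = 2.77170; factor = 6/ΣO = 2.16474.
Ca apfu = 0.45473 × 2.16474 = 0.984.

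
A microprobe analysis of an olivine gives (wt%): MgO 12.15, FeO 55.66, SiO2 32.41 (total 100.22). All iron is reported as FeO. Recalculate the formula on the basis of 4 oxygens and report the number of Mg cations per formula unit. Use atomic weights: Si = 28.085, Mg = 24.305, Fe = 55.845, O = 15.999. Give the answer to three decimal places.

MgO (M=40.304): mol = 0.30146; Mg = 0.30146, O = 0.30146.
FeO (M=71.844): mol = 0.77473; Fe = 0.77473, O = 0.77473.
SiO2 (M=60.083): mol = 0.53942; Si = 0.53942, O = 1.07884.
ΣO = 2.15503; factor = 4/ΣO = 1.85612.
Mg apfu = 0.30146 × 1.85612 = 0.560.

0.560 Mg apfu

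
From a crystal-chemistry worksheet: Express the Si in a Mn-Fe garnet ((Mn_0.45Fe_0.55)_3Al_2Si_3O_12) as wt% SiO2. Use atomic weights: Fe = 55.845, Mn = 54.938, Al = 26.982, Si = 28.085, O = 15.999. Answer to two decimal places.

Formula mass = 496.518 g/mol.
3 Si → 3.0000 mol SiO2 per formula unit; M(SiO2) = 60.083, so SiO2 mass = 180.249 g.
180.249/496.518 × 100 = 36.30 wt%.

36.30 wt%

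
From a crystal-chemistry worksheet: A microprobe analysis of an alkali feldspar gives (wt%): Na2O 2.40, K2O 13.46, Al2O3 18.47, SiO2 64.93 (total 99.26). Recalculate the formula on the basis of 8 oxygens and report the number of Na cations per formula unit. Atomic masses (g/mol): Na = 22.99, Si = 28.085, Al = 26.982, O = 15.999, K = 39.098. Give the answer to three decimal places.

0.215 Na apfu

Na2O (M=61.979): mol = 0.03872; Na = 0.07744, O = 0.03872.
K2O (M=94.195): mol = 0.14290; K = 0.28580, O = 0.14290.
Al2O3 (M=101.961): mol = 0.18115; Al = 0.36230, O = 0.54345.
SiO2 (M=60.083): mol = 1.08067; Si = 1.08067, O = 2.16134.
ΣO = 2.88641; factor = 8/ΣO = 2.77161.
Na apfu = 0.07744 × 2.77161 = 0.215.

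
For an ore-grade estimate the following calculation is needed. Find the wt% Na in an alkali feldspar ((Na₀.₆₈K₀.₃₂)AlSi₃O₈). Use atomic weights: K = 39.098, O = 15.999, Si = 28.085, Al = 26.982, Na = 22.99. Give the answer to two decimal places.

5.85 weight percent

Formula mass = 0.68×22.99 + 0.32×39.098 + 1×26.982 + 3×28.085 + 8×15.999 = 267.374 g/mol, of which 15.633 g is Na.
So Na makes up 15.633/267.374 = 0.0585 of the mass, i.e. 5.85%.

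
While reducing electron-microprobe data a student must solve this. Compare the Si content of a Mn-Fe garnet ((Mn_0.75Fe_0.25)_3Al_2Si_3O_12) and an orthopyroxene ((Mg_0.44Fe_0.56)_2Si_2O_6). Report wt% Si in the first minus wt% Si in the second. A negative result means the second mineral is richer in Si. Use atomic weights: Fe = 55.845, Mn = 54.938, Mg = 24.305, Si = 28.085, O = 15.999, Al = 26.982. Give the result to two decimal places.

-6.79 percentage points

M((Mn_0.75Fe_0.25)_3Al_2Si_3O_12) = 495.701 g/mol, so wt% Si = 84.255/495.701 × 100 = 17.00%.
M((Mg_0.44Fe_0.56)_2Si_2O_6) = 236.099 g/mol, so wt% Si = 56.170/236.099 × 100 = 23.79%.
17.00 − 23.79 = -6.79 pp.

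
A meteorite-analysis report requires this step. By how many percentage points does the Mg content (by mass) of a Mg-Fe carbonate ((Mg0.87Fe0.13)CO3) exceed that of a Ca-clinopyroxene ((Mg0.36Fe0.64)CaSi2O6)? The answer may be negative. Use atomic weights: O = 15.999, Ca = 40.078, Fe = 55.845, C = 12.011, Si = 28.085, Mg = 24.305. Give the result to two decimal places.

Mg in (Mg0.87Fe0.13)CO3: molar mass 88.413 g/mol; 0.87×24.305 = 21.145 g → 23.92 wt%.
Mg in (Mg0.36Fe0.64)CaSi2O6: molar mass 236.733 g/mol; 0.36×24.305 = 8.750 g → 3.70 wt%.
Difference = 23.92 − 3.70 = 20.22 percentage points.

20.22 percentage points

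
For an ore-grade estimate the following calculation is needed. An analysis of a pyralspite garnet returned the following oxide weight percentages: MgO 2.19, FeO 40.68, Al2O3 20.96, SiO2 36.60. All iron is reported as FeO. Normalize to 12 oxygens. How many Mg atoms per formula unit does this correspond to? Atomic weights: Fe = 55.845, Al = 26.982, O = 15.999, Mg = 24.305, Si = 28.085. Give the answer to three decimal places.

MgO: 2.19/40.304 = 0.05434 mol → 0.05434 mol Mg, 0.05434 mol O.
FeO: 40.68/71.844 = 0.56623 mol → 0.56623 mol Fe, 0.56623 mol O.
Al2O3: 20.96/101.961 = 0.20557 mol → 0.41114 mol Al, 0.61671 mol O.
SiO2: 36.60/60.083 = 0.60916 mol → 0.60916 mol Si, 1.21832 mol O.
Total oxygen = 2.45560 mol. Normalization factor = 12/2.45560 = 4.88679.
Mg per 12 O = 0.05434 × 4.88679 = 0.266.

0.266 Mg apfu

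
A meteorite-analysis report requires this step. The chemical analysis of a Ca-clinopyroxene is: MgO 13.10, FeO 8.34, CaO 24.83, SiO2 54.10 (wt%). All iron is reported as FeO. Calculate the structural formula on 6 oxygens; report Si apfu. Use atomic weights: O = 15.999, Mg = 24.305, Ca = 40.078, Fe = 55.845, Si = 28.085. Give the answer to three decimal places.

MgO (M=40.304): mol = 0.32503; Mg = 0.32503, O = 0.32503.
FeO (M=71.844): mol = 0.11608; Fe = 0.11608, O = 0.11608.
CaO (M=56.077): mol = 0.44278; Ca = 0.44278, O = 0.44278.
SiO2 (M=60.083): mol = 0.90042; Si = 0.90042, O = 1.80084.
ΣO = 2.68473; factor = 6/ΣO = 2.23486.
Si apfu = 0.90042 × 2.23486 = 2.012.

2.012 Si apfu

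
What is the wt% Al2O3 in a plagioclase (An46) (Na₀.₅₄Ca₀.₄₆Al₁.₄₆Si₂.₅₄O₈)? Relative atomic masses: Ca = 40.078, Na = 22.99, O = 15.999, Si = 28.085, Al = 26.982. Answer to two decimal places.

M(Na₀.₅₄Ca₀.₄₆Al₁.₄₆Si₂.₅₄O₈) = 269.572 g/mol; M(Al2O3) = 101.961 g/mol.
Moles Al2O3 per formula unit = 1.46 Al ÷ 2 = 0.7300.
Al2O3 fraction = (0.7300 × 101.961) / 269.572 = 74.432/269.572 = 0.2761.

27.61 wt%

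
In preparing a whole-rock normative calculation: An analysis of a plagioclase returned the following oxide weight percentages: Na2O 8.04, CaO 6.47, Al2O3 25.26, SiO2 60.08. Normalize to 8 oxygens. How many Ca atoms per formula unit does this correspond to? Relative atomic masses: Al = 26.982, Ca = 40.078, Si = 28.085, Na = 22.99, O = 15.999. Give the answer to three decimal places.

0.309 Ca apfu

8.04 wt% Na2O ÷ 61.979 g/mol = 0.12972 mol, giving 0.25944 Na and 0.12972 O.
6.47 wt% CaO ÷ 56.077 g/mol = 0.11538 mol, giving 0.11538 Ca and 0.11538 O.
25.26 wt% Al2O3 ÷ 101.961 g/mol = 0.24774 mol, giving 0.49548 Al and 0.74322 O.
60.08 wt% SiO2 ÷ 60.083 g/mol = 0.99995 mol, giving 0.99995 Si and 1.99990 O.
Oxygen sums to 2.98822; scaling by 8/2.98822 = 2.67718 puts the formula on 8 O.
Ca: 0.11538 × 2.67718 = 0.309 atoms per formula unit.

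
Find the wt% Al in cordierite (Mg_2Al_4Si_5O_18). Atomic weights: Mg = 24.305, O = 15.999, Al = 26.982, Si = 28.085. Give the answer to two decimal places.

18.45 weight percent

M(Mg_2Al_4Si_5O_18) = 584.945 g/mol.
Al contributes 4 × 26.982 = 107.928 g per mole.
107.928/584.945 = 0.1845 → 18.45%.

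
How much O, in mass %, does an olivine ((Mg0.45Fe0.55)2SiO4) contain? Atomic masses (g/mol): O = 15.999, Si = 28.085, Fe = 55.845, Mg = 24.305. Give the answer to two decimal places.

Formula mass = 0.90·24.305 + 1.10·55.845 + 1·28.085 + 4·15.999 = 175.385 g/mol, of which 63.996 g is O.
So O makes up 63.996/175.385 = 0.3649 of the mass, i.e. 36.49%.

36.49 mass %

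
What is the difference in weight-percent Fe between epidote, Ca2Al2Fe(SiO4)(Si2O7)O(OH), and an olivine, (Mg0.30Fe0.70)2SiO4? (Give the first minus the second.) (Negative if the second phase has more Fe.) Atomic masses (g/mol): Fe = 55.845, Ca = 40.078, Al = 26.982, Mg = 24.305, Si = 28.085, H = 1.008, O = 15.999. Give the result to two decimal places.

M(Ca2Al2Fe(SiO4)(Si2O7)O(OH)) = 483.215 g/mol, so wt% Fe = 55.845/483.215 × 100 = 11.56%.
M((Mg0.30Fe0.70)2SiO4) = 184.847 g/mol, so wt% Fe = 78.183/184.847 × 100 = 42.30%.
11.56 − 42.30 = -30.74 pp.

-30.74 percentage points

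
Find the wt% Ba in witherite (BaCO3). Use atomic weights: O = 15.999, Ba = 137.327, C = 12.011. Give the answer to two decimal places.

M(BaCO3) = 197.335 g/mol.
Ba contributes 1 × 137.327 = 137.327 g per mole.
137.327/197.335 = 0.6959 → 69.59%.

69.59 weight percent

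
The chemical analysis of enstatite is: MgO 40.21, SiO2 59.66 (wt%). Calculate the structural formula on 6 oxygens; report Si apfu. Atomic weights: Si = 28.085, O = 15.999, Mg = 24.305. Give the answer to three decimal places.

1.997 Si apfu

40.21 wt% MgO ÷ 40.304 g/mol = 0.99767 mol, giving 0.99767 Mg and 0.99767 O.
59.66 wt% SiO2 ÷ 60.083 g/mol = 0.99296 mol, giving 0.99296 Si and 1.98592 O.
Oxygen sums to 2.98359; scaling by 6/2.98359 = 2.01100 puts the formula on 6 O.
Si: 0.99296 × 2.01100 = 1.997 atoms per formula unit.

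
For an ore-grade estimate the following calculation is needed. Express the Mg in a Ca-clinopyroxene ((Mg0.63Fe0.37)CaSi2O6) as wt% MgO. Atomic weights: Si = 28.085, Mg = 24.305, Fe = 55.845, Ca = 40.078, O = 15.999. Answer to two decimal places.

11.13 wt%

Molar mass of (Mg0.63Fe0.37)CaSi2O6 = 0.63×24.305 + 0.37×55.845 + 1×40.078 + 2×28.085 + 6×15.999 = 228.217 g/mol.
Each formula unit contains 0.63 Mg, equivalent to 0.63/1 = 0.6300 mol MgO.
M(MgO) = 1×24.305 + 1×15.999 = 40.304 g/mol.
Mass of MgO per formula unit = 0.6300 × 40.304 = 25.392 g.
MgO wt% = 25.392 / 228.217 × 100 = 11.13%.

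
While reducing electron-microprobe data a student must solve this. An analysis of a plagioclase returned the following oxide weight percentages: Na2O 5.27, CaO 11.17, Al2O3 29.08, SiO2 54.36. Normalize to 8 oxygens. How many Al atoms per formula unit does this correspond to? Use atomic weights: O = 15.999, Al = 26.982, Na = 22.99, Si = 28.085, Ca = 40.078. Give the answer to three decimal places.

Na2O: 5.27/61.979 = 0.08503 mol → 0.17006 mol Na, 0.08503 mol O.
CaO: 11.17/56.077 = 0.19919 mol → 0.19919 mol Ca, 0.19919 mol O.
Al2O3: 29.08/101.961 = 0.28521 mol → 0.57042 mol Al, 0.85563 mol O.
SiO2: 54.36/60.083 = 0.90475 mol → 0.90475 mol Si, 1.80950 mol O.
Total oxygen = 2.94935 mol. Normalization factor = 8/2.94935 = 2.71246.
Al per 8 O = 0.57042 × 2.71246 = 1.547.

1.547 Al apfu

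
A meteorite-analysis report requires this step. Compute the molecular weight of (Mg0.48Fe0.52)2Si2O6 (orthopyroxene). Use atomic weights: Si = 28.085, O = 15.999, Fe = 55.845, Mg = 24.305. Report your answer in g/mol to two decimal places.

233.58 g/mol

M = 0.96×24.305 + 1.04×55.845 + 2×28.085 + 6×15.999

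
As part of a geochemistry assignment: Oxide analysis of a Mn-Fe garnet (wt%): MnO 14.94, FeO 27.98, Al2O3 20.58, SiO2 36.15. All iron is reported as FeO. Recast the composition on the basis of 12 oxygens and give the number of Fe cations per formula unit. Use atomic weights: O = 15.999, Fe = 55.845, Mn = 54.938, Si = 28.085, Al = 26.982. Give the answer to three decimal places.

MnO: 14.94/70.937 = 0.21061 mol → 0.21061 mol Mn, 0.21061 mol O.
FeO: 27.98/71.844 = 0.38945 mol → 0.38945 mol Fe, 0.38945 mol O.
Al2O3: 20.58/101.961 = 0.20184 mol → 0.40368 mol Al, 0.60552 mol O.
SiO2: 36.15/60.083 = 0.60167 mol → 0.60167 mol Si, 1.20334 mol O.
Total oxygen = 2.40892 mol. Normalization factor = 12/2.40892 = 4.98149.
Fe per 12 O = 0.38945 × 4.98149 = 1.940.

1.940 Fe apfu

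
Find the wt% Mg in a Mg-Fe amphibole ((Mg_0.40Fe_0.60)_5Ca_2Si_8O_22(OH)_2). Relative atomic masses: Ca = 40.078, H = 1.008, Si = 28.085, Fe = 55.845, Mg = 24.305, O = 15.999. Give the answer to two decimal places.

Molar mass of (Mg_0.40Fe_0.60)_5Ca_2Si_8O_22(OH)_2: 2·24.305 + 3·55.845 + 2·40.078 + 8·28.085 + 24·15.999 + 2·1.008 = 906.973 g/mol.
Mass of Mg per formula unit: 2 × 24.305 = 48.610 g.
Weight fraction Mg = 48.610 / 906.973 = 0.0536.

5.36 weight percent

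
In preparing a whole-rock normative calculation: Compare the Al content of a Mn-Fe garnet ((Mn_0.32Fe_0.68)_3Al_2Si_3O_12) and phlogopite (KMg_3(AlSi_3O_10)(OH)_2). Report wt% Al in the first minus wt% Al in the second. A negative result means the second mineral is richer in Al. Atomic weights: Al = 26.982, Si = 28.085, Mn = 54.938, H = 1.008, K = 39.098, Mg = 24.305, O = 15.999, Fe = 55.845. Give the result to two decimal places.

Al in (Mn_0.32Fe_0.68)_3Al_2Si_3O_12: molar mass 496.871 g/mol; 2×26.982 = 53.964 g → 10.86 wt%.
Al in KMg_3(AlSi_3O_10)(OH)_2: molar mass 417.254 g/mol; 1×26.982 = 26.982 g → 6.47 wt%.
Difference = 10.86 − 6.47 = 4.39 percentage points.

4.39 percentage points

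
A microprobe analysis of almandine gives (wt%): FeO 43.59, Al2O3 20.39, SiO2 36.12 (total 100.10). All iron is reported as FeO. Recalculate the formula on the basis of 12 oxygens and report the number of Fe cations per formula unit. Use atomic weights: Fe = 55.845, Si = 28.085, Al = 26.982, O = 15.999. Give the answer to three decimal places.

3.022 Fe apfu

FeO (M=71.844): mol = 0.60673; Fe = 0.60673, O = 0.60673.
Al2O3 (M=101.961): mol = 0.19998; Al = 0.39996, O = 0.59994.
SiO2 (M=60.083): mol = 0.60117; Si = 0.60117, O = 1.20234.
ΣO = 2.40901; factor = 12/ΣO = 4.98130.
Fe apfu = 0.60673 × 4.98130 = 3.022.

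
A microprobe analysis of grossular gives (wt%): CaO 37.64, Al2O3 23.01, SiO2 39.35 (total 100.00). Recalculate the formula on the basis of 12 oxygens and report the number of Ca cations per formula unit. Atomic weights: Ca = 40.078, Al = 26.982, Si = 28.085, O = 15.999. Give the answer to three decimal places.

3.030 Ca apfu

37.64 wt% CaO ÷ 56.077 g/mol = 0.67122 mol, giving 0.67122 Ca and 0.67122 O.
23.01 wt% Al2O3 ÷ 101.961 g/mol = 0.22567 mol, giving 0.45134 Al and 0.67701 O.
39.35 wt% SiO2 ÷ 60.083 g/mol = 0.65493 mol, giving 0.65493 Si and 1.30986 O.
Oxygen sums to 2.65809; scaling by 12/2.65809 = 4.51452 puts the formula on 12 O.
Ca: 0.67122 × 4.51452 = 3.030 atoms per formula unit.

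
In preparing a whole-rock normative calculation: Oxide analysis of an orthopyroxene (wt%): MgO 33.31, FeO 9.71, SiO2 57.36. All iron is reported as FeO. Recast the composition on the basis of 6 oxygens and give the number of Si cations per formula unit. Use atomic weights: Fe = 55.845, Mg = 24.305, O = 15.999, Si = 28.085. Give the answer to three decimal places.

MgO: 33.31/40.304 = 0.82647 mol → 0.82647 mol Mg, 0.82647 mol O.
FeO: 9.71/71.844 = 0.13515 mol → 0.13515 mol Fe, 0.13515 mol O.
SiO2: 57.36/60.083 = 0.95468 mol → 0.95468 mol Si, 1.90936 mol O.
Total oxygen = 2.87098 mol. Normalization factor = 6/2.87098 = 2.08988.
Si per 6 O = 0.95468 × 2.08988 = 1.995.

1.995 Si apfu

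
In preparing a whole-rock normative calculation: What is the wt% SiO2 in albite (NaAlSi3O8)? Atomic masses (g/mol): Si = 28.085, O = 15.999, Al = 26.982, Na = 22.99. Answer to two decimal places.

M(NaAlSi3O8) = 262.219 g/mol; M(SiO2) = 60.083 g/mol.
Moles SiO2 per formula unit = 3 Si ÷ 1 = 3.0000.
SiO2 fraction = (3.0000 × 60.083) / 262.219 = 180.249/262.219 = 0.6874.

68.74 wt%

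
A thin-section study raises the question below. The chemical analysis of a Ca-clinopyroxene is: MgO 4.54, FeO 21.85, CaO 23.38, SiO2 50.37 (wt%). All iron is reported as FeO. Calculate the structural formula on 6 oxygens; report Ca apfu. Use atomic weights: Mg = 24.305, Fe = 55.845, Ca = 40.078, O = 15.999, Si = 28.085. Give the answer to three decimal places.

0.996 Ca apfu

MgO (M=40.304): mol = 0.11264; Mg = 0.11264, O = 0.11264.
FeO (M=71.844): mol = 0.30413; Fe = 0.30413, O = 0.30413.
CaO (M=56.077): mol = 0.41693; Ca = 0.41693, O = 0.41693.
SiO2 (M=60.083): mol = 0.83834; Si = 0.83834, O = 1.67668.
ΣO = 2.51038; factor = 6/ΣO = 2.39008.
Ca apfu = 0.41693 × 2.39008 = 0.996.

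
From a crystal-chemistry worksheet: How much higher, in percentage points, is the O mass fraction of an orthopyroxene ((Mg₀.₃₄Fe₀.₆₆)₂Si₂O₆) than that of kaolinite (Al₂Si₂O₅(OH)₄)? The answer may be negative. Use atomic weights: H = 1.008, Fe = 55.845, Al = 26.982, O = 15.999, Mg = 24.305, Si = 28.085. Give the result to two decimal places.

-16.18 percentage points

O in (Mg₀.₃₄Fe₀.₆₆)₂Si₂O₆: molar mass 242.407 g/mol; 6×15.999 = 95.994 g → 39.60 wt%.
O in Al₂Si₂O₅(OH)₄: molar mass 258.157 g/mol; 9×15.999 = 143.991 g → 55.78 wt%.
Difference = 39.60 − 55.78 = -16.18 percentage points.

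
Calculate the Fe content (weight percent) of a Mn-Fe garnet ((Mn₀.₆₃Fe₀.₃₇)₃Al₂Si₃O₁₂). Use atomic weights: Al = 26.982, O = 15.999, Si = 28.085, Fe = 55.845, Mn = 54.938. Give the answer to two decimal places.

12.50 weight percent

M((Mn₀.₆₃Fe₀.₃₇)₃Al₂Si₃O₁₂) = 496.028 g/mol.
Fe contributes 1.11 × 55.845 = 61.988 g per mole.
61.988/496.028 = 0.1250 → 12.50%.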